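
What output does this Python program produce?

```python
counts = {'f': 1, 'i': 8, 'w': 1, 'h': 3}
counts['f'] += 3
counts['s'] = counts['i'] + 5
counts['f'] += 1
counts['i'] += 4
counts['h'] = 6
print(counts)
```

counts['f'] = 1+3 = 4 → {'f': 4, 'i': 8, 'w': 1, 'h': 3}
counts['s'] = counts['i']+5 = 13 → {'f': 4, 'i': 8, 'w': 1, 'h': 3, 's': 13}
counts['f'] = 4+1 = 5 → {'f': 5, 'i': 8, 'w': 1, 'h': 3, 's': 13}
counts['i'] = 8+4 = 12 → {'f': 5, 'i': 12, 'w': 1, 'h': 3, 's': 13}
counts['h'] = 6 → {'f': 5, 'i': 12, 'w': 1, 'h': 6, 's': 13}

{'f': 5, 'i': 12, 'w': 1, 'h': 6, 's': 13}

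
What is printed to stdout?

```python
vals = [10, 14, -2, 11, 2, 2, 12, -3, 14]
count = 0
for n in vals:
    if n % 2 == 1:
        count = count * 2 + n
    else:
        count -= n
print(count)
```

-115

n=10: not odd, count = 0-10 = -10
n=14: not odd, count = (-10)-14 = -24
n=-2: not odd, count = (-24)-(-2) = -22
n=11: odd, count = (-22)*2+11 = -33
n=2: not odd, count = (-33)-2 = -35
n=2: not odd, count = (-35)-2 = -37
n=12: not odd, count = (-37)-12 = -49
n=-3: odd, count = (-49)*2+(-3) = -101
n=14: not odd, count = (-101)-14 = -115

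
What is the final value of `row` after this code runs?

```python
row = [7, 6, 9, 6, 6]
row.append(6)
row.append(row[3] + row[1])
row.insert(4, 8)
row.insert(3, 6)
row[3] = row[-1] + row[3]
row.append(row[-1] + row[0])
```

append 6 → [7, 6, 9, 6, 6, 6]
append row[3]+row[1] = 6+6 = 12 → [7, 6, 9, 6, 6, 6, 12]
insert 8 at 4 → [7, 6, 9, 6, 8, 6, 6, 12]
insert 6 at 3 → [7, 6, 9, 6, 6, 8, 6, 6, 12]
row[3] = row[-1]+row[3] = 12+6 = 18 → [7, 6, 9, 18, 6, 8, 6, 6, 12]
append row[-1]+row[0] = 12+7 = 19 → [7, 6, 9, 18, 6, 8, 6, 6, 12, 19]

[7, 6, 9, 18, 6, 8, 6, 6, 12, 19]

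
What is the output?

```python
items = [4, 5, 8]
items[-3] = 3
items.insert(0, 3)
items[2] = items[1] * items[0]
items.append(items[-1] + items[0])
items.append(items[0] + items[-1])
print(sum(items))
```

48

items[-3] = 3 → [3, 5, 8]
insert 3 at 0 → [3, 3, 5, 8]
items[2] = items[1]*items[0] = 3*3 = 9 → [3, 3, 9, 8]
append items[-1]+items[0] = 8+3 = 11 → [3, 3, 9, 8, 11]
append items[0]+items[-1] = 3+11 = 14 → [3, 3, 9, 8, 11, 14]
sum = 48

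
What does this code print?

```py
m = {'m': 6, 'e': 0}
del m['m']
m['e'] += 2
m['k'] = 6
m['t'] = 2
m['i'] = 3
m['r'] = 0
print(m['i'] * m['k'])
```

18

del 'm' → {'e': 0}
m['e'] = 0+2 = 2 → {'e': 2}
m['k'] = 6 → {'e': 2, 'k': 6}
m['t'] = 2 → {'e': 2, 'k': 6, 't': 2}
m['i'] = 3 → {'e': 2, 'k': 6, 't': 2, 'i': 3}
m['r'] = 0 → {'e': 2, 'k': 6, 't': 2, 'i': 3, 'r': 0}
m['i']*m['k'] = 3*6 = 18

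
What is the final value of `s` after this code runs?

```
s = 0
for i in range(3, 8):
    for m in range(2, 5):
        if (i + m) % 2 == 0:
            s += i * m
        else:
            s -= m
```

81

i=3,m=2: odd sum, s = 0-2 = -2
i=3,m=3: even sum, s = (-2)+9 = 7
i=3,m=4: odd sum, s = 7-4 = 3
i=4,m=2: even sum, s = 3+8 = 11
i=4,m=3: odd sum, s = 11-3 = 8
i=4,m=4: even sum, s = 8+16 = 24
i=5,m=2: odd sum, s = 24-2 = 22
i=5,m=3: even sum, s = 22+15 = 37
i=5,m=4: odd sum, s = 37-4 = 33
i=6,m=2: even sum, s = 33+12 = 45
i=6,m=3: odd sum, s = 45-3 = 42
i=6,m=4: even sum, s = 42+24 = 66
i=7,m=2: odd sum, s = 66-2 = 64
i=7,m=3: even sum, s = 64+21 = 85
i=7,m=4: odd sum, s = 85-4 = 81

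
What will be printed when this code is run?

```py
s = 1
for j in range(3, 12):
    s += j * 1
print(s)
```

j=3: s = 1+3*1 = 4
j=4: s = 4+4*1 = 8
j=5: s = 8+5*1 = 13
j=6: s = 13+6*1 = 19
j=7: s = 19+7*1 = 26
j=8: s = 26+8*1 = 34
j=9: s = 34+9*1 = 43
j=10: s = 43+10*1 = 53
j=11: s = 53+11*1 = 64

64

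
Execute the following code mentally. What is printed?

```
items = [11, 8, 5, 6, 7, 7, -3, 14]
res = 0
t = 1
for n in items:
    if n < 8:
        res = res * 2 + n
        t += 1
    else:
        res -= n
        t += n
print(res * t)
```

n=11: not <8, res = 0-11 = -11; t=12
n=8: not <8, res = (-11)-8 = -19; t=20
n=5: <8, res = (-19)*2+5 = -33; t=21
n=6: <8, res = (-33)*2+6 = -60; t=22
n=7: <8, res = (-60)*2+7 = -113; t=23
n=7: <8, res = (-113)*2+7 = -219; t=24
n=-3: <8, res = (-219)*2+(-3) = -441; t=25
n=14: not <8, res = (-441)-14 = -455; t=39
res*t = (-455)*39 = -17745

-17745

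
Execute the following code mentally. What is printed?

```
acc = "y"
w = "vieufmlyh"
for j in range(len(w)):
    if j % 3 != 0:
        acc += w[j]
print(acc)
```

yiefmyh

j=0: skip
j=1: add 'i' → 'yi'
j=2: add 'e' → 'yie'
j=3: skip
j=4: add 'f' → 'yief'
j=5: add 'm' → 'yiefm'
j=6: skip
j=7: add 'y' → 'yiefmy'
j=8: add 'h' → 'yiefmyh'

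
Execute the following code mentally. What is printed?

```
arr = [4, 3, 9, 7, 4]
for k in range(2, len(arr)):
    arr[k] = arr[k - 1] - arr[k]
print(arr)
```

k=2: arr[2] = 3-9 = -6 → [4, 3, -6, 7, 4]
k=3: arr[3] = (-6)-7 = -13 → [4, 3, -6, -13, 4]
k=4: arr[4] = (-13)-4 = -17 → [4, 3, -6, -13, -17]

[4, 3, -6, -13, -17]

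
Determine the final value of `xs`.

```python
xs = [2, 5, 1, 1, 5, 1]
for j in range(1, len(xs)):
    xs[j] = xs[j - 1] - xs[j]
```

j=1: xs[1] = 2-5 = -3 → [2, -3, 1, 1, 5, 1]
j=2: xs[2] = (-3)-1 = -4 → [2, -3, -4, 1, 5, 1]
j=3: xs[3] = (-4)-1 = -5 → [2, -3, -4, -5, 5, 1]
j=4: xs[4] = (-5)-5 = -10 → [2, -3, -4, -5, -10, 1]
j=5: xs[5] = (-10)-1 = -11 → [2, -3, -4, -5, -10, -11]

[2, -3, -4, -5, -10, -11]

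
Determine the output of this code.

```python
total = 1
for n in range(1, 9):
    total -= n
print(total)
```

-35

n=1: total = 1-1 = 0
n=2: total = 0-2 = -2
n=3: total = (-2)-3 = -5
n=4: total = (-5)-4 = -9
n=5: total = (-9)-5 = -14
n=6: total = (-14)-6 = -20
n=7: total = (-20)-7 = -27
n=8: total = (-27)-8 = -35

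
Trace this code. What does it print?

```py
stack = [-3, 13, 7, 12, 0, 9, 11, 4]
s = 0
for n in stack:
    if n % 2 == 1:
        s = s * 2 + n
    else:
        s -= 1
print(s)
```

n=-3: odd, s = 0*2+(-3) = -3
n=13: odd, s = (-3)*2+13 = 7
n=7: odd, s = 7*2+7 = 21
n=12: not odd, s = 21-1 = 20
n=0: not odd, s = 20-1 = 19
n=9: odd, s = 19*2+9 = 47
n=11: odd, s = 47*2+11 = 105
n=4: not odd, s = 105-1 = 104

104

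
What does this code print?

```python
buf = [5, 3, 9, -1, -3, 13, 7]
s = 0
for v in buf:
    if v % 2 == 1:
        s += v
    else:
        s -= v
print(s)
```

33

v=5: odd, s = 0+5 = 5
v=3: odd, s = 5+3 = 8
v=9: odd, s = 8+9 = 17
v=-1: odd, s = 17+(-1) = 16
v=-3: odd, s = 16+(-3) = 13
v=13: odd, s = 13+13 = 26
v=7: odd, s = 26+7 = 33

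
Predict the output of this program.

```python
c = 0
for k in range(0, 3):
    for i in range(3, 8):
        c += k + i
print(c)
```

k=0,i=3: c = 0+3 = 3
k=0,i=4: c = 3+4 = 7
k=0,i=5: c = 7+5 = 12
k=0,i=6: c = 12+6 = 18
k=0,i=7: c = 18+7 = 25
k=1,i=3: c = 25+4 = 29
k=1,i=4: c = 29+5 = 34
k=1,i=5: c = 34+6 = 40
k=1,i=6: c = 40+7 = 47
k=1,i=7: c = 47+8 = 55
k=2,i=3: c = 55+5 = 60
k=2,i=4: c = 60+6 = 66
k=2,i=5: c = 66+7 = 73
k=2,i=6: c = 73+8 = 81
k=2,i=7: c = 81+9 = 90

90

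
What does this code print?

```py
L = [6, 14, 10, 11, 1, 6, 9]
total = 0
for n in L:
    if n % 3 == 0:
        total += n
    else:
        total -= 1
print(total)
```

17

n=6: %3==0, total = 0+6 = 6
n=14: not %3==0, total = 6-1 = 5
n=10: not %3==0, total = 5-1 = 4
n=11: not %3==0, total = 4-1 = 3
n=1: not %3==0, total = 3-1 = 2
n=6: %3==0, total = 2+6 = 8
n=9: %3==0, total = 8+9 = 17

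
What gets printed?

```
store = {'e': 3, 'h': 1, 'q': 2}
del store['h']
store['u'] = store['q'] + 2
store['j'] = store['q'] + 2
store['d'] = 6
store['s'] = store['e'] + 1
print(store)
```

del 'h' → {'e': 3, 'q': 2}
store['u'] = store['q']+2 = 4 → {'e': 3, 'q': 2, 'u': 4}
store['j'] = store['q']+2 = 4 → {'e': 3, 'q': 2, 'u': 4, 'j': 4}
store['d'] = 6 → {'e': 3, 'q': 2, 'u': 4, 'j': 4, 'd': 6}
store['s'] = store['e']+1 = 4 → {'e': 3, 'q': 2, 'u': 4, 'j': 4, 'd': 6, 's': 4}

{'e': 3, 'q': 2, 'u': 4, 'j': 4, 'd': 6, 's': 4}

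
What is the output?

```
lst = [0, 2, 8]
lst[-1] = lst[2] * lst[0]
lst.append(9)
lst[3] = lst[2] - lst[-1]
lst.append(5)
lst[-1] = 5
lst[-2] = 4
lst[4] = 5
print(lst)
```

[0, 2, 0, 4, 5]

lst[-1] = lst[2]*lst[0] = 8*0 = 0 → [0, 2, 0]
append 9 → [0, 2, 0, 9]
lst[3] = lst[2]-lst[-1] = 0-9 = -9 → [0, 2, 0, -9]
append 5 → [0, 2, 0, -9, 5]
lst[-1] = 5 → [0, 2, 0, -9, 5]
lst[-2] = 4 → [0, 2, 0, 4, 5]
lst[4] = 5 → [0, 2, 0, 4, 5]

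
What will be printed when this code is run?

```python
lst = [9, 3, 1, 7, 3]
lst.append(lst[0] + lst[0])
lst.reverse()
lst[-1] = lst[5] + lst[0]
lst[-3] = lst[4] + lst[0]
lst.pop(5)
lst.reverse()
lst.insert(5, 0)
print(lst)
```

append lst[0]+lst[0] = 9+9 = 18 → [9, 3, 1, 7, 3, 18]
reverse → [18, 3, 7, 1, 3, 9]
lst[-1] = lst[5]+lst[0] = 9+18 = 27 → [18, 3, 7, 1, 3, 27]
lst[-3] = lst[4]+lst[0] = 3+18 = 21 → [18, 3, 7, 21, 3, 27]
pop(5) removes 27 → [18, 3, 7, 21, 3]
reverse → [3, 21, 7, 3, 18]
insert 0 at 5 → [3, 21, 7, 3, 18, 0]

[3, 21, 7, 3, 18, 0]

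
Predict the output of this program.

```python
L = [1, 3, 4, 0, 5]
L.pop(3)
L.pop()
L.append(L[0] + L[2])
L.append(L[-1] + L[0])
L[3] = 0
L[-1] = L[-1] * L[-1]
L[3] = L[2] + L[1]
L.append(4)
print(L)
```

pop(3) removes 0 → [1, 3, 4, 5]
pop() removes 5 → [1, 3, 4]
append L[0]+L[2] = 1+4 = 5 → [1, 3, 4, 5]
append L[-1]+L[0] = 5+1 = 6 → [1, 3, 4, 5, 6]
L[3] = 0 → [1, 3, 4, 0, 6]
L[-1] = L[-1]*L[-1] = 6*6 = 36 → [1, 3, 4, 0, 36]
L[3] = L[2]+L[1] = 4+3 = 7 → [1, 3, 4, 7, 36]
append 4 → [1, 3, 4, 7, 36, 4]

[1, 3, 4, 7, 36, 4]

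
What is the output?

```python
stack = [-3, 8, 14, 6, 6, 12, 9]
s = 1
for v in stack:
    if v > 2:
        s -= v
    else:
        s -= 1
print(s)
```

-55

v=-3: not >2, s = 1-1 = 0
v=8: >2, s = 0-8 = -8
v=14: >2, s = (-8)-14 = -22
v=6: >2, s = (-22)-6 = -28
v=6: >2, s = (-28)-6 = -34
v=12: >2, s = (-34)-12 = -46
v=9: >2, s = (-46)-9 = -55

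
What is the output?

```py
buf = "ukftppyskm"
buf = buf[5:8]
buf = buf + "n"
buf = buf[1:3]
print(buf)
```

slice [5:8] → 'pys'
+ 'n' → 'pysn'
slice [1:3] → 'ys'

ys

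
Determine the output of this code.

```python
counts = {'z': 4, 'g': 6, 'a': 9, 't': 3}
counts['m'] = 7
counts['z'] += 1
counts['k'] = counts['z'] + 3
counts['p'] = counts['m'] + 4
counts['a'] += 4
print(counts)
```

{'z': 5, 'g': 6, 'a': 13, 't': 3, 'm': 7, 'k': 8, 'p': 11}

counts['m'] = 7 → {'z': 4, 'g': 6, 'a': 9, 't': 3, 'm': 7}
counts['z'] = 4+1 = 5 → {'z': 5, 'g': 6, 'a': 9, 't': 3, 'm': 7}
counts['k'] = counts['z']+3 = 8 → {'z': 5, 'g': 6, 'a': 9, 't': 3, 'm': 7, 'k': 8}
counts['p'] = counts['m']+4 = 11 → {'z': 5, 'g': 6, 'a': 9, 't': 3, 'm': 7, 'k': 8, 'p': 11}
counts['a'] = 9+4 = 13 → {'z': 5, 'g': 6, 'a': 13, 't': 3, 'm': 7, 'k': 8, 'p': 11}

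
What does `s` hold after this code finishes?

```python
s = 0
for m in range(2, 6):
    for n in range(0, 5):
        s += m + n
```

110

m=2,n=0: s = 0+2 = 2
m=2,n=1: s = 2+3 = 5
m=2,n=2: s = 5+4 = 9
m=2,n=3: s = 9+5 = 14
m=2,n=4: s = 14+6 = 20
m=3,n=0: s = 20+3 = 23
m=3,n=1: s = 23+4 = 27
m=3,n=2: s = 27+5 = 32
m=3,n=3: s = 32+6 = 38
m=3,n=4: s = 38+7 = 45
m=4,n=0: s = 45+4 = 49
m=4,n=1: s = 49+5 = 54
m=4,n=2: s = 54+6 = 60
m=4,n=3: s = 60+7 = 67
m=4,n=4: s = 67+8 = 75
m=5,n=0: s = 75+5 = 80
m=5,n=1: s = 80+6 = 86
m=5,n=2: s = 86+7 = 93
m=5,n=3: s = 93+8 = 101
m=5,n=4: s = 101+9 = 110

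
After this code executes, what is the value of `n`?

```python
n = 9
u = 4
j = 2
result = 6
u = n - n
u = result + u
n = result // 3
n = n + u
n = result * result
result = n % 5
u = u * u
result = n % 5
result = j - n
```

36

u = 9-9 = 0
u = 6+0 = 6
n = 6//3 = 2
n = 2+6 = 8
n = 6*6 = 36
result = 36%5 = 1
u = 6*6 = 36
result = 36%5 = 1
result = 2-36 = -34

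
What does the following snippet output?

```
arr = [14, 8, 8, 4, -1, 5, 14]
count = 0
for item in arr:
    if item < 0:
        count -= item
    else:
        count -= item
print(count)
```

item=14: not <0, count = 0-14 = -14
item=8: not <0, count = (-14)-8 = -22
item=8: not <0, count = (-22)-8 = -30
item=4: not <0, count = (-30)-4 = -34
item=-1: <0, count = (-34)-(-1) = -33
item=5: not <0, count = (-33)-5 = -38
item=14: not <0, count = (-38)-14 = -52

-52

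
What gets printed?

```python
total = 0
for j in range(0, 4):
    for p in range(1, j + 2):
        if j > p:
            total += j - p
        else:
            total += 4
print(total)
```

j=0,p=1: not 0>1, total = 0+4 = 4
j=1,p=1: not 1>1, total = 4+4 = 8
j=1,p=2: not 1>2, total = 8+4 = 12
j=2,p=1: 2>1, total = 12+1 = 13
j=2,p=2: not 2>2, total = 13+4 = 17
j=2,p=3: not 2>3, total = 17+4 = 21
j=3,p=1: 3>1, total = 21+2 = 23
j=3,p=2: 3>2, total = 23+1 = 24
j=3,p=3: not 3>3, total = 24+4 = 28
j=3,p=4: not 3>4, total = 28+4 = 32

32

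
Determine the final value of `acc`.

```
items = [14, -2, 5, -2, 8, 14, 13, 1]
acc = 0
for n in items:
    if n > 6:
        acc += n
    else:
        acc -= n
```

n=14: >6, acc = 0+14 = 14
n=-2: not >6, acc = 14-(-2) = 16
n=5: not >6, acc = 16-5 = 11
n=-2: not >6, acc = 11-(-2) = 13
n=8: >6, acc = 13+8 = 21
n=14: >6, acc = 21+14 = 35
n=13: >6, acc = 35+13 = 48
n=1: not >6, acc = 48-1 = 47

47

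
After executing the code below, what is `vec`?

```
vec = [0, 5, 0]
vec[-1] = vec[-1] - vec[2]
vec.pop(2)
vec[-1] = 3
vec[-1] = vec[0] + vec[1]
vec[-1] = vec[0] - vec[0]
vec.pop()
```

vec[-1] = vec[-1]-vec[2] = 0-0 = 0 → [0, 5, 0]
pop(2) removes 0 → [0, 5]
vec[-1] = 3 → [0, 3]
vec[-1] = vec[0]+vec[1] = 0+3 = 3 → [0, 3]
vec[-1] = vec[0]-vec[0] = 0-0 = 0 → [0, 0]
pop() removes 0 → [0]

[0]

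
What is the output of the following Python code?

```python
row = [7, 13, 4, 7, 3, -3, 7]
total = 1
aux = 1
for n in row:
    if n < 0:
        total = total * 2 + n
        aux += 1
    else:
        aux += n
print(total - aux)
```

n=7: not <0; aux=8
n=13: not <0; aux=21
n=4: not <0; aux=25
n=7: not <0; aux=32
n=3: not <0; aux=35
n=-3: <0, total = 1*2+(-3) = -1; aux=36
n=7: not <0; aux=43
total-aux = (-1)-43 = -44

-44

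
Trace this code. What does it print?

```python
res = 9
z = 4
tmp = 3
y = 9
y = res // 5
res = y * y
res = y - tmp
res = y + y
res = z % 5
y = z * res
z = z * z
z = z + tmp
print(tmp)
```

3

y = 9//5 = 1
res = 1*1 = 1
res = 1-3 = -2
res = 1+1 = 2
res = 4%5 = 4
y = 4*4 = 16
z = 4*4 = 16
z = 16+3 = 19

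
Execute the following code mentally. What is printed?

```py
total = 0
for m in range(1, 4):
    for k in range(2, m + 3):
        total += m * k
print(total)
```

m=1,k=2: total = 0+2 = 2
m=1,k=3: total = 2+3 = 5
m=2,k=2: total = 5+4 = 9
m=2,k=3: total = 9+6 = 15
m=2,k=4: total = 15+8 = 23
m=3,k=2: total = 23+6 = 29
m=3,k=3: total = 29+9 = 38
m=3,k=4: total = 38+12 = 50
m=3,k=5: total = 50+15 = 65

65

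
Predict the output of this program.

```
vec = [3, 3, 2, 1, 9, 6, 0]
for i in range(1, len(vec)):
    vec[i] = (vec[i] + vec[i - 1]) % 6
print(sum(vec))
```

i=1: vec[1] = (3+3)%6 = 0 → [3, 0, 2, 1, 9, 6, 0]
i=2: vec[2] = (2+0)%6 = 2 → [3, 0, 2, 1, 9, 6, 0]
i=3: vec[3] = (1+2)%6 = 3 → [3, 0, 2, 3, 9, 6, 0]
i=4: vec[4] = (9+3)%6 = 0 → [3, 0, 2, 3, 0, 6, 0]
i=5: vec[5] = (6+0)%6 = 0 → [3, 0, 2, 3, 0, 0, 0]
i=6: vec[6] = (0+0)%6 = 0 → [3, 0, 2, 3, 0, 0, 0]
sum = 8

8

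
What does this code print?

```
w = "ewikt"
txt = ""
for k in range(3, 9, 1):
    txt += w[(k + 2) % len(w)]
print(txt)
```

ewikte

k=3: add w[0]='e' → 'e'
k=4: add w[1]='w' → 'ew'
k=5: add w[2]='i' → 'ewi'
k=6: add w[3]='k' → 'ewik'
k=7: add w[4]='t' → 'ewikt'
k=8: add w[0]='e' → 'ewikte'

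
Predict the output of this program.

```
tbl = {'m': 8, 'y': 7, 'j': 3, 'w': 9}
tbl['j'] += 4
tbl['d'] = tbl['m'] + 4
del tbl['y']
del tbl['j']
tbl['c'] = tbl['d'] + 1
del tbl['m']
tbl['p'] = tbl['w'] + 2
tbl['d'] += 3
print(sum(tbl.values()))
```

tbl['j'] = 3+4 = 7 → {'m': 8, 'y': 7, 'j': 7, 'w': 9}
tbl['d'] = tbl['m']+4 = 12 → {'m': 8, 'y': 7, 'j': 7, 'w': 9, 'd': 12}
del 'y' → {'m': 8, 'j': 7, 'w': 9, 'd': 12}
del 'j' → {'m': 8, 'w': 9, 'd': 12}
tbl['c'] = tbl['d']+1 = 13 → {'m': 8, 'w': 9, 'd': 12, 'c': 13}
del 'm' → {'w': 9, 'd': 12, 'c': 13}
tbl['p'] = tbl['w']+2 = 11 → {'w': 9, 'd': 12, 'c': 13, 'p': 11}
tbl['d'] = 12+3 = 15 → {'w': 9, 'd': 15, 'c': 13, 'p': 11}
sum of values = 48

48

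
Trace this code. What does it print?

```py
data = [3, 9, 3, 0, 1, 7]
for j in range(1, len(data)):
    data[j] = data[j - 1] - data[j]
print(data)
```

j=1: data[1] = 3-9 = -6 → [3, -6, 3, 0, 1, 7]
j=2: data[2] = (-6)-3 = -9 → [3, -6, -9, 0, 1, 7]
j=3: data[3] = (-9)-0 = -9 → [3, -6, -9, -9, 1, 7]
j=4: data[4] = (-9)-1 = -10 → [3, -6, -9, -9, -10, 7]
j=5: data[5] = (-10)-7 = -17 → [3, -6, -9, -9, -10, -17]

[3, -6, -9, -9, -10, -17]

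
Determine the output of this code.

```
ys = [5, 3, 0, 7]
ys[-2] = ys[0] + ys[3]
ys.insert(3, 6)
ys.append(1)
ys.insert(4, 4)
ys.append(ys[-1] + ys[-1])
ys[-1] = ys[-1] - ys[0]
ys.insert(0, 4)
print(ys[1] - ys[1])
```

0

ys[-2] = ys[0]+ys[3] = 5+7 = 12 → [5, 3, 12, 7]
insert 6 at 3 → [5, 3, 12, 6, 7]
append 1 → [5, 3, 12, 6, 7, 1]
insert 4 at 4 → [5, 3, 12, 6, 4, 7, 1]
append ys[-1]+ys[-1] = 1+1 = 2 → [5, 3, 12, 6, 4, 7, 1, 2]
ys[-1] = ys[-1]-ys[0] = 2-5 = -3 → [5, 3, 12, 6, 4, 7, 1, -3]
insert 4 at 0 → [4, 5, 3, 12, 6, 4, 7, 1, -3]
ys[1]-ys[1] = 5-5 = 0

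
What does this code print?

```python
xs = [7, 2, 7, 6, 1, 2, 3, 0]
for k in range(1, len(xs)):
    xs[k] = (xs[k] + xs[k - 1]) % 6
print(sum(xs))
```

k=1: xs[1] = (2+7)%6 = 3 → [7, 3, 7, 6, 1, 2, 3, 0]
k=2: xs[2] = (7+3)%6 = 4 → [7, 3, 4, 6, 1, 2, 3, 0]
k=3: xs[3] = (6+4)%6 = 4 → [7, 3, 4, 4, 1, 2, 3, 0]
k=4: xs[4] = (1+4)%6 = 5 → [7, 3, 4, 4, 5, 2, 3, 0]
k=5: xs[5] = (2+5)%6 = 1 → [7, 3, 4, 4, 5, 1, 3, 0]
k=6: xs[6] = (3+1)%6 = 4 → [7, 3, 4, 4, 5, 1, 4, 0]
k=7: xs[7] = (0+4)%6 = 4 → [7, 3, 4, 4, 5, 1, 4, 4]
sum = 32

32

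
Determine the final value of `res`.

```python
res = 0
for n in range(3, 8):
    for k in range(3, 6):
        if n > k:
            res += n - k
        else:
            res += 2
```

n=3,k=3: not 3>3, res = 0+2 = 2
n=3,k=4: not 3>4, res = 2+2 = 4
n=3,k=5: not 3>5, res = 4+2 = 6
n=4,k=3: 4>3, res = 6+1 = 7
n=4,k=4: not 4>4, res = 7+2 = 9
n=4,k=5: not 4>5, res = 9+2 = 11
n=5,k=3: 5>3, res = 11+2 = 13
n=5,k=4: 5>4, res = 13+1 = 14
n=5,k=5: not 5>5, res = 14+2 = 16
n=6,k=3: 6>3, res = 16+3 = 19
n=6,k=4: 6>4, res = 19+2 = 21
n=6,k=5: 6>5, res = 21+1 = 22
n=7,k=3: 7>3, res = 22+4 = 26
n=7,k=4: 7>4, res = 26+3 = 29
n=7,k=5: 7>5, res = 29+2 = 31

31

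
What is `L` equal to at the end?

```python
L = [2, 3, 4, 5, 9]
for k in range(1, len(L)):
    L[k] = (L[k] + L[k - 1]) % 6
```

k=1: L[1] = (3+2)%6 = 5 → [2, 5, 4, 5, 9]
k=2: L[2] = (4+5)%6 = 3 → [2, 5, 3, 5, 9]
k=3: L[3] = (5+3)%6 = 2 → [2, 5, 3, 2, 9]
k=4: L[4] = (9+2)%6 = 5 → [2, 5, 3, 2, 5]

[2, 5, 3, 2, 5]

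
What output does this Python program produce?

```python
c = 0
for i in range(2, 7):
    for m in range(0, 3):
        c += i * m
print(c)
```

60

i=2,m=0: c = 0+0 = 0
i=2,m=1: c = 0+2 = 2
i=2,m=2: c = 2+4 = 6
i=3,m=0: c = 6+0 = 6
i=3,m=1: c = 6+3 = 9
i=3,m=2: c = 9+6 = 15
i=4,m=0: c = 15+0 = 15
i=4,m=1: c = 15+4 = 19
i=4,m=2: c = 19+8 = 27
i=5,m=0: c = 27+0 = 27
i=5,m=1: c = 27+5 = 32
i=5,m=2: c = 32+10 = 42
i=6,m=0: c = 42+0 = 42
i=6,m=1: c = 42+6 = 48
i=6,m=2: c = 48+12 = 60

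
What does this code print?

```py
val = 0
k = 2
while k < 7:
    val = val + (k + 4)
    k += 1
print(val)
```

40

k=2: val = 0+6 = 6
k=3: val = 6+7 = 13
k=4: val = 13+8 = 21
k=5: val = 21+9 = 30
k=6: val = 30+10 = 40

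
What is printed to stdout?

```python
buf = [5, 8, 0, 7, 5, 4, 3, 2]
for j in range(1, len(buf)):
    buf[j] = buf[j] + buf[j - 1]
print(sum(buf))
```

j=1: buf[1] = 8+5 = 13 → [5, 13, 0, 7, 5, 4, 3, 2]
j=2: buf[2] = 0+13 = 13 → [5, 13, 13, 7, 5, 4, 3, 2]
j=3: buf[3] = 7+13 = 20 → [5, 13, 13, 20, 5, 4, 3, 2]
j=4: buf[4] = 5+20 = 25 → [5, 13, 13, 20, 25, 4, 3, 2]
j=5: buf[5] = 4+25 = 29 → [5, 13, 13, 20, 25, 29, 3, 2]
j=6: buf[6] = 3+29 = 32 → [5, 13, 13, 20, 25, 29, 32, 2]
j=7: buf[7] = 2+32 = 34 → [5, 13, 13, 20, 25, 29, 32, 34]
sum = 171

171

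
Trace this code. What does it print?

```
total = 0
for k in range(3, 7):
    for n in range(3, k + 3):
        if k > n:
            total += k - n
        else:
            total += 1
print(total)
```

22

k=3,n=3: not 3>3, total = 0+1 = 1
k=3,n=4: not 3>4, total = 1+1 = 2
k=3,n=5: not 3>5, total = 2+1 = 3
k=4,n=3: 4>3, total = 3+1 = 4
k=4,n=4: not 4>4, total = 4+1 = 5
k=4,n=5: not 4>5, total = 5+1 = 6
k=4,n=6: not 4>6, total = 6+1 = 7
k=5,n=3: 5>3, total = 7+2 = 9
k=5,n=4: 5>4, total = 9+1 = 10
k=5,n=5: not 5>5, total = 10+1 = 11
k=5,n=6: not 5>6, total = 11+1 = 12
k=5,n=7: not 5>7, total = 12+1 = 13
k=6,n=3: 6>3, total = 13+3 = 16
k=6,n=4: 6>4, total = 16+2 = 18
k=6,n=5: 6>5, total = 18+1 = 19
k=6,n=6: not 6>6, total = 19+1 = 20
k=6,n=7: not 6>7, total = 20+1 = 21
k=6,n=8: not 6>8, total = 21+1 = 22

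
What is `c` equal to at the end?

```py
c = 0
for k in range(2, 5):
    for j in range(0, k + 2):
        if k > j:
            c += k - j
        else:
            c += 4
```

k=2,j=0: 2>0, c = 0+2 = 2
k=2,j=1: 2>1, c = 2+1 = 3
k=2,j=2: not 2>2, c = 3+4 = 7
k=2,j=3: not 2>3, c = 7+4 = 11
k=3,j=0: 3>0, c = 11+3 = 14
k=3,j=1: 3>1, c = 14+2 = 16
k=3,j=2: 3>2, c = 16+1 = 17
k=3,j=3: not 3>3, c = 17+4 = 21
k=3,j=4: not 3>4, c = 21+4 = 25
k=4,j=0: 4>0, c = 25+4 = 29
k=4,j=1: 4>1, c = 29+3 = 32
k=4,j=2: 4>2, c = 32+2 = 34
k=4,j=3: 4>3, c = 34+1 = 35
k=4,j=4: not 4>4, c = 35+4 = 39
k=4,j=5: not 4>5, c = 39+4 = 43

43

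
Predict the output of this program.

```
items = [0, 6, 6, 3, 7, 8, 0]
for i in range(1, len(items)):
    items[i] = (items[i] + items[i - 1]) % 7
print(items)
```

[0, 6, 5, 1, 1, 2, 2]

i=1: items[1] = (6+0)%7 = 6 → [0, 6, 6, 3, 7, 8, 0]
i=2: items[2] = (6+6)%7 = 5 → [0, 6, 5, 3, 7, 8, 0]
i=3: items[3] = (3+5)%7 = 1 → [0, 6, 5, 1, 7, 8, 0]
i=4: items[4] = (7+1)%7 = 1 → [0, 6, 5, 1, 1, 8, 0]
i=5: items[5] = (8+1)%7 = 2 → [0, 6, 5, 1, 1, 2, 0]
i=6: items[6] = (0+2)%7 = 2 → [0, 6, 5, 1, 1, 2, 2]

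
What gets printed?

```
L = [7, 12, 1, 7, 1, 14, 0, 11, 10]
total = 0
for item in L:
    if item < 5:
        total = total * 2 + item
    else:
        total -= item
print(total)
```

-223

item=7: not <5, total = 0-7 = -7
item=12: not <5, total = (-7)-12 = -19
item=1: <5, total = (-19)*2+1 = -37
item=7: not <5, total = (-37)-7 = -44
item=1: <5, total = (-44)*2+1 = -87
item=14: not <5, total = (-87)-14 = -101
item=0: <5, total = (-101)*2+0 = -202
item=11: not <5, total = (-202)-11 = -213
item=10: not <5, total = (-213)-10 = -223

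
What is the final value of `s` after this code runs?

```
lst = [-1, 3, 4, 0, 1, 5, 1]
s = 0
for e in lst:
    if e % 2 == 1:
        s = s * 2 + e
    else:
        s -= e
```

e=-1: odd, s = 0*2+(-1) = -1
e=3: odd, s = (-1)*2+3 = 1
e=4: not odd, s = 1-4 = -3
e=0: not odd, s = (-3)-0 = -3
e=1: odd, s = (-3)*2+1 = -5
e=5: odd, s = (-5)*2+5 = -5
e=1: odd, s = (-5)*2+1 = -9

-9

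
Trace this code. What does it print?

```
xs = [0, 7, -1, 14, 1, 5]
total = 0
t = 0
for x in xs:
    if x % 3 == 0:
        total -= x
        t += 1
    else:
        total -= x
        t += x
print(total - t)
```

-53

x=0: %3==0, total = 0-0 = 0; t=1
x=7: not %3==0, total = 0-7 = -7; t=8
x=-1: not %3==0, total = (-7)-(-1) = -6; t=7
x=14: not %3==0, total = (-6)-14 = -20; t=21
x=1: not %3==0, total = (-20)-1 = -21; t=22
x=5: not %3==0, total = (-21)-5 = -26; t=27
total-t = (-26)-27 = -53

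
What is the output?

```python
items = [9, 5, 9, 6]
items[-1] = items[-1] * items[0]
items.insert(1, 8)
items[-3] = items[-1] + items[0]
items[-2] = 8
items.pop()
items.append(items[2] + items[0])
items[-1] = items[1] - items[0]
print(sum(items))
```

87

items[-1] = items[-1]*items[0] = 6*9 = 54 → [9, 5, 9, 54]
insert 8 at 1 → [9, 8, 5, 9, 54]
items[-3] = items[-1]+items[0] = 54+9 = 63 → [9, 8, 63, 9, 54]
items[-2] = 8 → [9, 8, 63, 8, 54]
pop() removes 54 → [9, 8, 63, 8]
append items[2]+items[0] = 63+9 = 72 → [9, 8, 63, 8, 72]
items[-1] = items[1]-items[0] = 8-9 = -1 → [9, 8, 63, 8, -1]
sum = 87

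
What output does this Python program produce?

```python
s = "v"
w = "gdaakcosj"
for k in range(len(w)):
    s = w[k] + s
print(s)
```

k=0: prepend 'g' → 'gv'
k=1: prepend 'd' → 'dgv'
k=2: prepend 'a' → 'adgv'
k=3: prepend 'a' → 'aadgv'
k=4: prepend 'k' → 'kaadgv'
k=5: prepend 'c' → 'ckaadgv'
k=6: prepend 'o' → 'ockaadgv'
k=7: prepend 's' → 'sockaadgv'
k=8: prepend 'j' → 'jsockaadgv'

jsockaadgv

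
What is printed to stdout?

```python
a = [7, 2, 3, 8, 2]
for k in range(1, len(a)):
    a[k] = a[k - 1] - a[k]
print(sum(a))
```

k=1: a[1] = 7-2 = 5 → [7, 5, 3, 8, 2]
k=2: a[2] = 5-3 = 2 → [7, 5, 2, 8, 2]
k=3: a[3] = 2-8 = -6 → [7, 5, 2, -6, 2]
k=4: a[4] = (-6)-2 = -8 → [7, 5, 2, -6, -8]
sum = 0

0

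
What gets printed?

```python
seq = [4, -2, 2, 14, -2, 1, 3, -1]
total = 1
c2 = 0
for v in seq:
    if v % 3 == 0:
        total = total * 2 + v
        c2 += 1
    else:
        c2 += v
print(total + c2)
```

v=4: not %3==0; c2=4
v=-2: not %3==0; c2=2
v=2: not %3==0; c2=4
v=14: not %3==0; c2=18
v=-2: not %3==0; c2=16
v=1: not %3==0; c2=17
v=3: %3==0, total = 1*2+3 = 5; c2=18
v=-1: not %3==0; c2=17
total+c2 = 5+17 = 22

22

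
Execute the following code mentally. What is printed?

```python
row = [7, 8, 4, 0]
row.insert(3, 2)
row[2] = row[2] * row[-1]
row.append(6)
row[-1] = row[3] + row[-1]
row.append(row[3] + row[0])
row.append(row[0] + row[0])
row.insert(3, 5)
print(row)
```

[7, 8, 0, 5, 2, 0, 8, 9, 14]

insert 2 at 3 → [7, 8, 4, 2, 0]
row[2] = row[2]*row[-1] = 4*0 = 0 → [7, 8, 0, 2, 0]
append 6 → [7, 8, 0, 2, 0, 6]
row[-1] = row[3]+row[-1] = 2+6 = 8 → [7, 8, 0, 2, 0, 8]
append row[3]+row[0] = 2+7 = 9 → [7, 8, 0, 2, 0, 8, 9]
append row[0]+row[0] = 7+7 = 14 → [7, 8, 0, 2, 0, 8, 9, 14]
insert 5 at 3 → [7, 8, 0, 5, 2, 0, 8, 9, 14]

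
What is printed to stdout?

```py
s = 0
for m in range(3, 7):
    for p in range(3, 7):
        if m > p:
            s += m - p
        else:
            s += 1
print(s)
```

m=3,p=3: not 3>3, s = 0+1 = 1
m=3,p=4: not 3>4, s = 1+1 = 2
m=3,p=5: not 3>5, s = 2+1 = 3
m=3,p=6: not 3>6, s = 3+1 = 4
m=4,p=3: 4>3, s = 4+1 = 5
m=4,p=4: not 4>4, s = 5+1 = 6
m=4,p=5: not 4>5, s = 6+1 = 7
m=4,p=6: not 4>6, s = 7+1 = 8
m=5,p=3: 5>3, s = 8+2 = 10
m=5,p=4: 5>4, s = 10+1 = 11
m=5,p=5: not 5>5, s = 11+1 = 12
m=5,p=6: not 5>6, s = 12+1 = 13
m=6,p=3: 6>3, s = 13+3 = 16
m=6,p=4: 6>4, s = 16+2 = 18
m=6,p=5: 6>5, s = 18+1 = 19
m=6,p=6: not 6>6, s = 19+1 = 20

20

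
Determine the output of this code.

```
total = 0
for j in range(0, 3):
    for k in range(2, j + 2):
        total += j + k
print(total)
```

12

j=1,k=2: total = 0+3 = 3
j=2,k=2: total = 3+4 = 7
j=2,k=3: total = 7+5 = 12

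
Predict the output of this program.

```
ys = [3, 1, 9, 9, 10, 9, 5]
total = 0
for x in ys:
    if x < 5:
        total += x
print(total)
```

4

x=3: <5, total = 0+3 = 3
x=1: <5, total = 3+1 = 4
x=9: not <5
x=9: not <5
x=10: not <5
x=9: not <5
x=5: not <5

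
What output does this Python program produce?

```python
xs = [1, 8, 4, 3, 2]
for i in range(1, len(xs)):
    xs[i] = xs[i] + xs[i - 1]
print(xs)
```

i=1: xs[1] = 8+1 = 9 → [1, 9, 4, 3, 2]
i=2: xs[2] = 4+9 = 13 → [1, 9, 13, 3, 2]
i=3: xs[3] = 3+13 = 16 → [1, 9, 13, 16, 2]
i=4: xs[4] = 2+16 = 18 → [1, 9, 13, 16, 18]

[1, 9, 13, 16, 18]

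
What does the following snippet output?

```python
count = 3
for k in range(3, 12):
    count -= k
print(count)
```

k=3: count = 3-3 = 0
k=4: count = 0-4 = -4
k=5: count = (-4)-5 = -9
k=6: count = (-9)-6 = -15
k=7: count = (-15)-7 = -22
k=8: count = (-22)-8 = -30
k=9: count = (-30)-9 = -39
k=10: count = (-39)-10 = -49
k=11: count = (-49)-11 = -60

-60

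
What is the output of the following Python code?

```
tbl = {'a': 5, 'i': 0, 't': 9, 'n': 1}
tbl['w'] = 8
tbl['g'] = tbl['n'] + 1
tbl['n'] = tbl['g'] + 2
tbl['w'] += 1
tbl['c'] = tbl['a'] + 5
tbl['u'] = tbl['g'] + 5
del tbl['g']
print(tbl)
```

tbl['w'] = 8 → {'a': 5, 'i': 0, 't': 9, 'n': 1, 'w': 8}
tbl['g'] = tbl['n']+1 = 2 → {'a': 5, 'i': 0, 't': 9, 'n': 1, 'w': 8, 'g': 2}
tbl['n'] = tbl['g']+2 = 4 → {'a': 5, 'i': 0, 't': 9, 'n': 4, 'w': 8, 'g': 2}
tbl['w'] = 8+1 = 9 → {'a': 5, 'i': 0, 't': 9, 'n': 4, 'w': 9, 'g': 2}
tbl['c'] = tbl['a']+5 = 10 → {'a': 5, 'i': 0, 't': 9, 'n': 4, 'w': 9, 'g': 2, 'c': 10}
tbl['u'] = tbl['g']+5 = 7 → {'a': 5, 'i': 0, 't': 9, 'n': 4, 'w': 9, 'g': 2, 'c': 10, 'u': 7}
del 'g' → {'a': 5, 'i': 0, 't': 9, 'n': 4, 'w': 9, 'c': 10, 'u': 7}

{'a': 5, 'i': 0, 't': 9, 'n': 4, 'w': 9, 'c': 10, 'u': 7}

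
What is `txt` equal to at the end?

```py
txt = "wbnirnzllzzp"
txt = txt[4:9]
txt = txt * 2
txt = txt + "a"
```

slice [4:9] → 'rnzll'
repeat ×2 → 'rnzllrnzll'
+ 'a' → 'rnzllrnzlla'

'rnzllrnzlla'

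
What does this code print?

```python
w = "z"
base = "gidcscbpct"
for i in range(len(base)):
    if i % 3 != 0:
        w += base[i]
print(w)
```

zidscpc

i=0: skip
i=1: add 'i' → 'zi'
i=2: add 'd' → 'zid'
i=3: skip
i=4: add 's' → 'zids'
i=5: add 'c' → 'zidsc'
i=6: skip
i=7: add 'p' → 'zidscp'
i=8: add 'c' → 'zidscpc'
i=9: skip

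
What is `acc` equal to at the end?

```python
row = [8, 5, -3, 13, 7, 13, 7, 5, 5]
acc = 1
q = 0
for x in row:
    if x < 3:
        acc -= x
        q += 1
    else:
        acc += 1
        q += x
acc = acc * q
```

x=8: not <3, acc = 1+1 = 2; q=8
x=5: not <3, acc = 2+1 = 3; q=13
x=-3: <3, acc = 3-(-3) = 6; q=14
x=13: not <3, acc = 6+1 = 7; q=27
x=7: not <3, acc = 7+1 = 8; q=34
x=13: not <3, acc = 8+1 = 9; q=47
x=7: not <3, acc = 9+1 = 10; q=54
x=5: not <3, acc = 10+1 = 11; q=59
x=5: not <3, acc = 11+1 = 12; q=64
acc*q = 12*64 = 768

768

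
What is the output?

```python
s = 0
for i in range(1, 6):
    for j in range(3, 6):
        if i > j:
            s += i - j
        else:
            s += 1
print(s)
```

i=1,j=3: not 1>3, s = 0+1 = 1
i=1,j=4: not 1>4, s = 1+1 = 2
i=1,j=5: not 1>5, s = 2+1 = 3
i=2,j=3: not 2>3, s = 3+1 = 4
i=2,j=4: not 2>4, s = 4+1 = 5
i=2,j=5: not 2>5, s = 5+1 = 6
i=3,j=3: not 3>3, s = 6+1 = 7
i=3,j=4: not 3>4, s = 7+1 = 8
i=3,j=5: not 3>5, s = 8+1 = 9
i=4,j=3: 4>3, s = 9+1 = 10
i=4,j=4: not 4>4, s = 10+1 = 11
i=4,j=5: not 4>5, s = 11+1 = 12
i=5,j=3: 5>3, s = 12+2 = 14
i=5,j=4: 5>4, s = 14+1 = 15
i=5,j=5: not 5>5, s = 15+1 = 16

16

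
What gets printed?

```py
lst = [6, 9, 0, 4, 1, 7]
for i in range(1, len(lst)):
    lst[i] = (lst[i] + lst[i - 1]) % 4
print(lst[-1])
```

i=1: lst[1] = (9+6)%4 = 3 → [6, 3, 0, 4, 1, 7]
i=2: lst[2] = (0+3)%4 = 3 → [6, 3, 3, 4, 1, 7]
i=3: lst[3] = (4+3)%4 = 3 → [6, 3, 3, 3, 1, 7]
i=4: lst[4] = (1+3)%4 = 0 → [6, 3, 3, 3, 0, 7]
i=5: lst[5] = (7+0)%4 = 3 → [6, 3, 3, 3, 0, 3]

3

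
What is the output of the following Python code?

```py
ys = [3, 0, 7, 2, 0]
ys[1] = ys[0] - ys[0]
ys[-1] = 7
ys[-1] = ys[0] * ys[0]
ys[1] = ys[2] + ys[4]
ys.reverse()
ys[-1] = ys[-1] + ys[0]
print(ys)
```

ys[1] = ys[0]-ys[0] = 3-3 = 0 → [3, 0, 7, 2, 0]
ys[-1] = 7 → [3, 0, 7, 2, 7]
ys[-1] = ys[0]*ys[0] = 3*3 = 9 → [3, 0, 7, 2, 9]
ys[1] = ys[2]+ys[4] = 7+9 = 16 → [3, 16, 7, 2, 9]
reverse → [9, 2, 7, 16, 3]
ys[-1] = ys[-1]+ys[0] = 3+9 = 12 → [9, 2, 7, 16, 12]

[9, 2, 7, 16, 12]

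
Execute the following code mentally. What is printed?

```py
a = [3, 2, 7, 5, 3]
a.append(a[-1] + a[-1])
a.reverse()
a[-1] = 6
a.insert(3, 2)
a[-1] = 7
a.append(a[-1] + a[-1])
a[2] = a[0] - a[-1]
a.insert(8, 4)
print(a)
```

[6, 3, -8, 2, 7, 2, 7, 14, 4]

append a[-1]+a[-1] = 3+3 = 6 → [3, 2, 7, 5, 3, 6]
reverse → [6, 3, 5, 7, 2, 3]
a[-1] = 6 → [6, 3, 5, 7, 2, 6]
insert 2 at 3 → [6, 3, 5, 2, 7, 2, 6]
a[-1] = 7 → [6, 3, 5, 2, 7, 2, 7]
append a[-1]+a[-1] = 7+7 = 14 → [6, 3, 5, 2, 7, 2, 7, 14]
a[2] = a[0]-a[-1] = 6-14 = -8 → [6, 3, -8, 2, 7, 2, 7, 14]
insert 4 at 8 → [6, 3, -8, 2, 7, 2, 7, 14, 4]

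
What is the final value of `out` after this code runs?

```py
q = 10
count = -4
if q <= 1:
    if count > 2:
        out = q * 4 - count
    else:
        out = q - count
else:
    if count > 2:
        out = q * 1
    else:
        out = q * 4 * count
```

q=10, count=-4
q <= 1 is False; count > 2 is False
→ out = q * 4 * count = -160

-160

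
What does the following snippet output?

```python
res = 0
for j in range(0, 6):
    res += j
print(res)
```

j=0: res = 0+0 = 0
j=1: res = 0+1 = 1
j=2: res = 1+2 = 3
j=3: res = 3+3 = 6
j=4: res = 6+4 = 10
j=5: res = 10+5 = 15

15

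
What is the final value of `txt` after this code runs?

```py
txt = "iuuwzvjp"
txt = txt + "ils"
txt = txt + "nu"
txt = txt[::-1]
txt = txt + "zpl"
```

'unslipjvzwuuizpl'

+ 'ils' → 'iuuwzvjpils'
+ 'nu' → 'iuuwzvjpilsnu'
reverse → 'unslipjvzwuui'
+ 'zpl' → 'unslipjvzwuuizpl'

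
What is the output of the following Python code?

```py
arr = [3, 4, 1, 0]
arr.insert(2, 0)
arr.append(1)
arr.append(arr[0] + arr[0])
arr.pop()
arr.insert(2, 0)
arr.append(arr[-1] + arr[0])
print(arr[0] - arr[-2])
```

2

insert 0 at 2 → [3, 4, 0, 1, 0]
append 1 → [3, 4, 0, 1, 0, 1]
append arr[0]+arr[0] = 3+3 = 6 → [3, 4, 0, 1, 0, 1, 6]
pop() removes 6 → [3, 4, 0, 1, 0, 1]
insert 0 at 2 → [3, 4, 0, 0, 1, 0, 1]
append arr[-1]+arr[0] = 1+3 = 4 → [3, 4, 0, 0, 1, 0, 1, 4]
arr[0]-arr[-2] = 3-1 = 2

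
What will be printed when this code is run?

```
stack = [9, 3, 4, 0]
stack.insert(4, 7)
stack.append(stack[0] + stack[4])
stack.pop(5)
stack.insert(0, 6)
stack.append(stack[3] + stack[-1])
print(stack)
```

[6, 9, 3, 4, 0, 7, 11]

insert 7 at 4 → [9, 3, 4, 0, 7]
append stack[0]+stack[4] = 9+7 = 16 → [9, 3, 4, 0, 7, 16]
pop(5) removes 16 → [9, 3, 4, 0, 7]
insert 6 at 0 → [6, 9, 3, 4, 0, 7]
append stack[3]+stack[-1] = 4+7 = 11 → [6, 9, 3, 4, 0, 7, 11]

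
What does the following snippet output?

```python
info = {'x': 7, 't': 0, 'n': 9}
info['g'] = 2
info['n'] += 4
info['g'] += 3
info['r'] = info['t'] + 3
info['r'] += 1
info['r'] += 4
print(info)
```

info['g'] = 2 → {'x': 7, 't': 0, 'n': 9, 'g': 2}
info['n'] = 9+4 = 13 → {'x': 7, 't': 0, 'n': 13, 'g': 2}
info['g'] = 2+3 = 5 → {'x': 7, 't': 0, 'n': 13, 'g': 5}
info['r'] = info['t']+3 = 3 → {'x': 7, 't': 0, 'n': 13, 'g': 5, 'r': 3}
info['r'] = 3+1 = 4 → {'x': 7, 't': 0, 'n': 13, 'g': 5, 'r': 4}
info['r'] = 4+4 = 8 → {'x': 7, 't': 0, 'n': 13, 'g': 5, 'r': 8}

{'x': 7, 't': 0, 'n': 13, 'g': 5, 'r': 8}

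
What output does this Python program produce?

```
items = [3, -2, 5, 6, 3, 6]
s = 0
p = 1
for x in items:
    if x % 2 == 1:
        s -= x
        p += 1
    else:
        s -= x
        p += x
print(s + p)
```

x=3: odd, s = 0-3 = -3; p=2
x=-2: not odd, s = (-3)-(-2) = -1; p=0
x=5: odd, s = (-1)-5 = -6; p=1
x=6: not odd, s = (-6)-6 = -12; p=7
x=3: odd, s = (-12)-3 = -15; p=8
x=6: not odd, s = (-15)-6 = -21; p=14
s+p = (-21)+14 = -7

-7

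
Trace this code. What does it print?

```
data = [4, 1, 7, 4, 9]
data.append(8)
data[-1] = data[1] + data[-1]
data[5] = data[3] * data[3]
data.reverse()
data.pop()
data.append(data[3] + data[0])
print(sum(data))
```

append 8 → [4, 1, 7, 4, 9, 8]
data[-1] = data[1]+data[-1] = 1+8 = 9 → [4, 1, 7, 4, 9, 9]
data[5] = data[3]*data[3] = 4*4 = 16 → [4, 1, 7, 4, 9, 16]
reverse → [16, 9, 4, 7, 1, 4]
pop() removes 4 → [16, 9, 4, 7, 1]
append data[3]+data[0] = 7+16 = 23 → [16, 9, 4, 7, 1, 23]
sum = 60

60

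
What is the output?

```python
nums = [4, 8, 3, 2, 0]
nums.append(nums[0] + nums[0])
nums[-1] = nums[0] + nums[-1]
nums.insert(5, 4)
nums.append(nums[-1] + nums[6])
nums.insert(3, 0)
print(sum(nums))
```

57

append nums[0]+nums[0] = 4+4 = 8 → [4, 8, 3, 2, 0, 8]
nums[-1] = nums[0]+nums[-1] = 4+8 = 12 → [4, 8, 3, 2, 0, 12]
insert 4 at 5 → [4, 8, 3, 2, 0, 4, 12]
append nums[-1]+nums[6] = 12+12 = 24 → [4, 8, 3, 2, 0, 4, 12, 24]
insert 0 at 3 → [4, 8, 3, 0, 2, 0, 4, 12, 24]
sum = 57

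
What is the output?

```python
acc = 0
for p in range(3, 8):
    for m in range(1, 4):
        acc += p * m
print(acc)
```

p=3,m=1: acc = 0+3 = 3
p=3,m=2: acc = 3+6 = 9
p=3,m=3: acc = 9+9 = 18
p=4,m=1: acc = 18+4 = 22
p=4,m=2: acc = 22+8 = 30
p=4,m=3: acc = 30+12 = 42
p=5,m=1: acc = 42+5 = 47
p=5,m=2: acc = 47+10 = 57
p=5,m=3: acc = 57+15 = 72
p=6,m=1: acc = 72+6 = 78
p=6,m=2: acc = 78+12 = 90
p=6,m=3: acc = 90+18 = 108
p=7,m=1: acc = 108+7 = 115
p=7,m=2: acc = 115+14 = 129
p=7,m=3: acc = 129+21 = 150

150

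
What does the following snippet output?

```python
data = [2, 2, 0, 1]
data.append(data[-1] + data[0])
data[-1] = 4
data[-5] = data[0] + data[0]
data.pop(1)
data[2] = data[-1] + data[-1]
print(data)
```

append data[-1]+data[0] = 1+2 = 3 → [2, 2, 0, 1, 3]
data[-1] = 4 → [2, 2, 0, 1, 4]
data[-5] = data[0]+data[0] = 2+2 = 4 → [4, 2, 0, 1, 4]
pop(1) removes 2 → [4, 0, 1, 4]
data[2] = data[-1]+data[-1] = 4+4 = 8 → [4, 0, 8, 4]

[4, 0, 8, 4]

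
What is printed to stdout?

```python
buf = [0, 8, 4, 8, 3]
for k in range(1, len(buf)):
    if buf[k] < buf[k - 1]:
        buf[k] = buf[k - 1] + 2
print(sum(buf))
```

k=1: 8>=0, unchanged → [0, 8, 4, 8, 3]
k=2: 4<8, buf[2] = 8+2 = 10 → [0, 8, 10, 8, 3]
k=3: 8<10, buf[3] = 10+2 = 12 → [0, 8, 10, 12, 3]
k=4: 3<12, buf[4] = 12+2 = 14 → [0, 8, 10, 12, 14]
sum = 44

44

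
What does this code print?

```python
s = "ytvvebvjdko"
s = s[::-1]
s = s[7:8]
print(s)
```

reverse → 'okdjvbevvty'
slice [7:8] → 'v'

v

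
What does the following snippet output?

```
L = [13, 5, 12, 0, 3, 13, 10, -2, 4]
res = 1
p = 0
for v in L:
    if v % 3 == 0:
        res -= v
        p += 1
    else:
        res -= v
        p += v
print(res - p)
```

v=13: not %3==0, res = 1-13 = -12; p=13
v=5: not %3==0, res = (-12)-5 = -17; p=18
v=12: %3==0, res = (-17)-12 = -29; p=19
v=0: %3==0, res = (-29)-0 = -29; p=20
v=3: %3==0, res = (-29)-3 = -32; p=21
v=13: not %3==0, res = (-32)-13 = -45; p=34
v=10: not %3==0, res = (-45)-10 = -55; p=44
v=-2: not %3==0, res = (-55)-(-2) = -53; p=42
v=4: not %3==0, res = (-53)-4 = -57; p=46
res-p = (-57)-46 = -103

-103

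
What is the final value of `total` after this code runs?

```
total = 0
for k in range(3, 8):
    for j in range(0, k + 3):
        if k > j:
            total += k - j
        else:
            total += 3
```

k=3,j=0: 3>0, total = 0+3 = 3
k=3,j=1: 3>1, total = 3+2 = 5
k=3,j=2: 3>2, total = 5+1 = 6
k=3,j=3: not 3>3, total = 6+3 = 9
k=3,j=4: not 3>4, total = 9+3 = 12
k=3,j=5: not 3>5, total = 12+3 = 15
k=4,j=0: 4>0, total = 15+4 = 19
k=4,j=1: 4>1, total = 19+3 = 22
k=4,j=2: 4>2, total = 22+2 = 24
k=4,j=3: 4>3, total = 24+1 = 25
k=4,j=4: not 4>4, total = 25+3 = 28
k=4,j=5: not 4>5, total = 28+3 = 31
k=4,j=6: not 4>6, total = 31+3 = 34
k=5,j=0: 5>0, total = 34+5 = 39
k=5,j=1: 5>1, total = 39+4 = 43
k=5,j=2: 5>2, total = 43+3 = 46
k=5,j=3: 5>3, total = 46+2 = 48
k=5,j=4: 5>4, total = 48+1 = 49
k=5,j=5: not 5>5, total = 49+3 = 52
k=5,j=6: not 5>6, total = 52+3 = 55
k=5,j=7: not 5>7, total = 55+3 = 58
k=6,j=0: 6>0, total = 58+6 = 64
k=6,j=1: 6>1, total = 64+5 = 69
k=6,j=2: 6>2, total = 69+4 = 73
k=6,j=3: 6>3, total = 73+3 = 76
k=6,j=4: 6>4, total = 76+2 = 78
k=6,j=5: 6>5, total = 78+1 = 79
k=6,j=6: not 6>6, total = 79+3 = 82
k=6,j=7: not 6>7, total = 82+3 = 85
k=6,j=8: not 6>8, total = 85+3 = 88
k=7,j=0: 7>0, total = 88+7 = 95
k=7,j=1: 7>1, total = 95+6 = 101
k=7,j=2: 7>2, total = 101+5 = 106
k=7,j=3: 7>3, total = 106+4 = 110
k=7,j=4: 7>4, total = 110+3 = 113
k=7,j=5: 7>5, total = 113+2 = 115
k=7,j=6: 7>6, total = 115+1 = 116
k=7,j=7: not 7>7, total = 116+3 = 119
k=7,j=8: not 7>8, total = 119+3 = 122
k=7,j=9: not 7>9, total = 122+3 = 125

125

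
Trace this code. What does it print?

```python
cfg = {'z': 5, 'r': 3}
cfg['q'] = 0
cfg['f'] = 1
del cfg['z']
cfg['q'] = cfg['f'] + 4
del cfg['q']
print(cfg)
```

{'r': 3, 'f': 1}

cfg['q'] = 0 → {'z': 5, 'r': 3, 'q': 0}
cfg['f'] = 1 → {'z': 5, 'r': 3, 'q': 0, 'f': 1}
del 'z' → {'r': 3, 'q': 0, 'f': 1}
cfg['q'] = cfg['f']+4 = 5 → {'r': 3, 'q': 5, 'f': 1}
del 'q' → {'r': 3, 'f': 1}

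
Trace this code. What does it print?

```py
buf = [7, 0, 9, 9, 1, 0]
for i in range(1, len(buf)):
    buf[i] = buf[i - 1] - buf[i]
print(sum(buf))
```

-23

i=1: buf[1] = 7-0 = 7 → [7, 7, 9, 9, 1, 0]
i=2: buf[2] = 7-9 = -2 → [7, 7, -2, 9, 1, 0]
i=3: buf[3] = (-2)-9 = -11 → [7, 7, -2, -11, 1, 0]
i=4: buf[4] = (-11)-1 = -12 → [7, 7, -2, -11, -12, 0]
i=5: buf[5] = (-12)-0 = -12 → [7, 7, -2, -11, -12, -12]
sum = -23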